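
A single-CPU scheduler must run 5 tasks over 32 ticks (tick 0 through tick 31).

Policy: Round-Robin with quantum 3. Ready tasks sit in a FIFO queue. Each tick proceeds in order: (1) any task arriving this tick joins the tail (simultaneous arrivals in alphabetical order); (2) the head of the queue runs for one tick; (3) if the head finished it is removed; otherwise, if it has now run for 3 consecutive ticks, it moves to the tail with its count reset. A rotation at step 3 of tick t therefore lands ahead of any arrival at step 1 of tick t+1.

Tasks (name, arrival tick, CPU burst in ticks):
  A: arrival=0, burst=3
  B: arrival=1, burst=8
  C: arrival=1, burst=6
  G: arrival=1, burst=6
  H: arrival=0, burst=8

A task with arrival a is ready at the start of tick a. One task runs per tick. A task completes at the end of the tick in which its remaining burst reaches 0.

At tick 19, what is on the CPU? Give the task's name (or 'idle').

t=0: queue=[A,H] q_used=0 → run A
t=1: queue=[A,H,B,C,G] q_used=1 → run A
t=2: queue=[A,H,B,C,G] q_used=2 → run A
t=3: queue=[H,B,C,G] q_used=0 → run H
t=4: queue=[H,B,C,G] q_used=1 → run H
t=5: queue=[H,B,C,G] q_used=2 → run H
t=6: queue=[B,C,G,H] q_used=0 → run B
t=7: queue=[B,C,G,H] q_used=1 → run B
t=8: queue=[B,C,G,H] q_used=2 → run B
t=9: queue=[C,G,H,B] q_used=0 → run C
t=10: queue=[C,G,H,B] q_used=1 → run C
t=11: queue=[C,G,H,B] q_used=2 → run C
t=12: queue=[G,H,B,C] q_used=0 → run G
t=13: queue=[G,H,B,C] q_used=1 → run G
t=14: queue=[G,H,B,C] q_used=2 → run G
t=15: queue=[H,B,C,G] q_used=0 → run H
t=16: queue=[H,B,C,G] q_used=1 → run H
t=17: queue=[H,B,C,G] q_used=2 → run H
t=18: queue=[B,C,G,H] q_used=0 → run B
t=19: queue=[B,C,G,H] q_used=1 → run B
t=20: queue=[B,C,G,H] q_used=2 → run B
t=21: queue=[C,G,H,B] q_used=0 → run C
t=22: queue=[C,G,H,B] q_used=1 → run C
t=23: queue=[C,G,H,B] q_used=2 → run C
t=24: queue=[G,H,B] q_used=0 → run G
t=25: queue=[G,H,B] q_used=1 → run G
t=26: queue=[G,H,B] q_used=2 → run G
t=27: queue=[H,B] q_used=0 → run H
t=28: queue=[H,B] q_used=1 → run H
t=29: queue=[B] q_used=0 → run B
t=30: queue=[B] q_used=1 → run B
t=31: (idle)

running at tick 19 = B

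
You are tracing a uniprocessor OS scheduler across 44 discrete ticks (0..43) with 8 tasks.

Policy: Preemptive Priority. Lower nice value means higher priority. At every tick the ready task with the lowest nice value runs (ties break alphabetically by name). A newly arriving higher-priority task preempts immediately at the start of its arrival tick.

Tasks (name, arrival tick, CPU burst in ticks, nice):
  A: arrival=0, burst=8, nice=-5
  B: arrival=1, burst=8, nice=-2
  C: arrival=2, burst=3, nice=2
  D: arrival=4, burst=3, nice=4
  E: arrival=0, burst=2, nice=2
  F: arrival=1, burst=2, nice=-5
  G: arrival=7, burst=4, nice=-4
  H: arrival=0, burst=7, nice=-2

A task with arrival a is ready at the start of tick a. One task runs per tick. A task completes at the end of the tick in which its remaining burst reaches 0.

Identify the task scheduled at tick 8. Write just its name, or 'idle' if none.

t=0: ready={A,E,H} → run A
t=1: ready={A,B,E,F,H} → run A
t=2: ready={A,B,C,E,F,H} → run A
t=3: ready={A,B,C,E,F,H} → run A
t=4: ready={A,B,C,D,E,F,H} → run A
t=5: ready={A,B,C,D,E,F,H} → run A
t=6: ready={A,B,C,D,E,F,H} → run A
t=7: ready={A,B,C,D,E,F,G,H} → run A
t=8: ready={B,C,D,E,F,G,H} → run F
t=9: ready={B,C,D,E,F,G,H} → run F
t=10: ready={B,C,D,E,G,H} → run G
t=11: ready={B,C,D,E,G,H} → run G
t=12: ready={B,C,D,E,G,H} → run G
t=13: ready={B,C,D,E,G,H} → run G
t=14: ready={B,C,D,E,H} → run B
t=15: ready={B,C,D,E,H} → run B
t=16: ready={B,C,D,E,H} → run B
t=17: ready={B,C,D,E,H} → run B
t=18: ready={B,C,D,E,H} → run B
t=19: ready={B,C,D,E,H} → run B
t=20: ready={B,C,D,E,H} → run B
t=21: ready={B,C,D,E,H} → run B
t=22: ready={C,D,E,H} → run H
t=23: ready={C,D,E,H} → run H
t=24: ready={C,D,E,H} → run H
t=25: ready={C,D,E,H} → run H
t=26: ready={C,D,E,H} → run H
t=27: ready={C,D,E,H} → run H
t=28: ready={C,D,E,H} → run H
t=29: ready={C,D,E} → run C
t=30: ready={C,D,E} → run C
t=31: ready={C,D,E} → run C
t=32: ready={D,E} → run E
t=33: ready={D,E} → run E
t=34: ready={D} → run D
t=35: ready={D} → run D
t=36: ready={D} → run D
t=37: (idle)
t=38: (idle)
t=39: (idle)
t=40: (idle)
t=41: (idle)
t=42: (idle)
t=43: (idle)

running at tick 8 = F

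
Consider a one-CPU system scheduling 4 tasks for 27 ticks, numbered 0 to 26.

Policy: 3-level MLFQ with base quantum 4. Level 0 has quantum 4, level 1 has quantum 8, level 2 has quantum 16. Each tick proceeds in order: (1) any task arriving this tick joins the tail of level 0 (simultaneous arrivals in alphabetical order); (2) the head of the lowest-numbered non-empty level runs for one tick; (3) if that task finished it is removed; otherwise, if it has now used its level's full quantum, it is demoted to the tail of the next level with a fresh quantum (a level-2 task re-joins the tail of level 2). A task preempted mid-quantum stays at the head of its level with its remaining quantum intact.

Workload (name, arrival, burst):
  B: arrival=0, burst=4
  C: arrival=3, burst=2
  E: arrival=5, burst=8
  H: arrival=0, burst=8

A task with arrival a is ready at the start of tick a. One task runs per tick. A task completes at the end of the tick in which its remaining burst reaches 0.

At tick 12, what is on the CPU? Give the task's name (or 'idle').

running at tick 12 = E

t=0: L0/L1/L2 = BH/-/- → run B
t=1: L0/L1/L2 = BH/-/- → run B
t=2: L0/L1/L2 = BH/-/- → run B
t=3: L0/L1/L2 = BHC/-/- → run B
t=4: L0/L1/L2 = HC/-/- → run H
t=5: L0/L1/L2 = HCE/-/- → run H
t=6: L0/L1/L2 = HCE/-/- → run H
t=7: L0/L1/L2 = HCE/-/- → run H
t=8: L0/L1/L2 = CE/H/- → run C
t=9: L0/L1/L2 = CE/H/- → run C
t=10: L0/L1/L2 = E/H/- → run E
t=11: L0/L1/L2 = E/H/- → run E
t=12: L0/L1/L2 = E/H/- → run E
t=13: L0/L1/L2 = E/H/- → run E
t=14: L0/L1/L2 = -/HE/- → run H
t=15: L0/L1/L2 = -/HE/- → run H
t=16: L0/L1/L2 = -/HE/- → run H
t=17: L0/L1/L2 = -/HE/- → run H
t=18: L0/L1/L2 = -/E/- → run E
t=19: L0/L1/L2 = -/E/- → run E
t=20: L0/L1/L2 = -/E/- → run E
t=21: L0/L1/L2 = -/E/- → run E
t=22: (idle)
t=23: (idle)
t=24: (idle)
t=25: (idle)
t=26: (idle)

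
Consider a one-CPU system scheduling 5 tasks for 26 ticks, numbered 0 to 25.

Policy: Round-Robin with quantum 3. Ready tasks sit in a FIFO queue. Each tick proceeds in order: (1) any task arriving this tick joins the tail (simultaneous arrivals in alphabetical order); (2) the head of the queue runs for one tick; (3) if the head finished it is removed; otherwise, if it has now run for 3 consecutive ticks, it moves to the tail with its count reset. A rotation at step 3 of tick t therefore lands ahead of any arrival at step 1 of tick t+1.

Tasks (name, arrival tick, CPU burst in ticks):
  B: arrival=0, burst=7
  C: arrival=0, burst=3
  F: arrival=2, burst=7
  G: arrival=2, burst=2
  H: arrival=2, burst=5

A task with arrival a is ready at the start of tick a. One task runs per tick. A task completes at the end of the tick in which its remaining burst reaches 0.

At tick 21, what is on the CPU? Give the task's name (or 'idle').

running at tick 21 = H

t=0: queue=[B,C] q_used=0 → run B
t=1: queue=[B,C] q_used=1 → run B
t=2: queue=[B,C,F,G,H] q_used=2 → run B
t=3: queue=[C,F,G,H,B] q_used=0 → run C
t=4: queue=[C,F,G,H,B] q_used=1 → run C
t=5: queue=[C,F,G,H,B] q_used=2 → run C
t=6: queue=[F,G,H,B] q_used=0 → run F
t=7: queue=[F,G,H,B] q_used=1 → run F
t=8: queue=[F,G,H,B] q_used=2 → run F
t=9: queue=[G,H,B,F] q_used=0 → run G
t=10: queue=[G,H,B,F] q_used=1 → run G
t=11: queue=[H,B,F] q_used=0 → run H
t=12: queue=[H,B,F] q_used=1 → run H
t=13: queue=[H,B,F] q_used=2 → run H
t=14: queue=[B,F,H] q_used=0 → run B
t=15: queue=[B,F,H] q_used=1 → run B
t=16: queue=[B,F,H] q_used=2 → run B
t=17: queue=[F,H,B] q_used=0 → run F
t=18: queue=[F,H,B] q_used=1 → run F
t=19: queue=[F,H,B] q_used=2 → run F
t=20: queue=[H,B,F] q_used=0 → run H
t=21: queue=[H,B,F] q_used=1 → run H
t=22: queue=[B,F] q_used=0 → run B
t=23: queue=[F] q_used=0 → run F
t=24: (idle)
t=25: (idle)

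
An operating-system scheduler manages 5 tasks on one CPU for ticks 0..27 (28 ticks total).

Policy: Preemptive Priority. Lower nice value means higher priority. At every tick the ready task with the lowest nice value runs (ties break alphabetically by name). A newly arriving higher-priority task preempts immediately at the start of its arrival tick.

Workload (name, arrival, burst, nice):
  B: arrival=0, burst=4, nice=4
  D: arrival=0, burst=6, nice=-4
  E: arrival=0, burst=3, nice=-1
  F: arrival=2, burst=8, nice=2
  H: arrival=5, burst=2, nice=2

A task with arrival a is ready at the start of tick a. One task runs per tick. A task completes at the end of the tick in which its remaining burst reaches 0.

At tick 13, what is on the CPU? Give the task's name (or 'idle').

t=0: ready={B,D,E} → run D
t=1: ready={B,D,E} → run D
t=2: ready={B,D,E,F} → run D
t=3: ready={B,D,E,F} → run D
t=4: ready={B,D,E,F} → run D
t=5: ready={B,D,E,F,H} → run D
t=6: ready={B,E,F,H} → run E
t=7: ready={B,E,F,H} → run E
t=8: ready={B,E,F,H} → run E
t=9: ready={B,F,H} → run F
t=10: ready={B,F,H} → run F
t=11: ready={B,F,H} → run F
t=12: ready={B,F,H} → run F
t=13: ready={B,F,H} → run F
t=14: ready={B,F,H} → run F
t=15: ready={B,F,H} → run F
t=16: ready={B,F,H} → run F
t=17: ready={B,H} → run H
t=18: ready={B,H} → run H
t=19: ready={B} → run B
t=20: ready={B} → run B
t=21: ready={B} → run B
t=22: ready={B} → run B
t=23: (idle)
t=24: (idle)
t=25: (idle)
t=26: (idle)
t=27: (idle)

running at tick 13 = F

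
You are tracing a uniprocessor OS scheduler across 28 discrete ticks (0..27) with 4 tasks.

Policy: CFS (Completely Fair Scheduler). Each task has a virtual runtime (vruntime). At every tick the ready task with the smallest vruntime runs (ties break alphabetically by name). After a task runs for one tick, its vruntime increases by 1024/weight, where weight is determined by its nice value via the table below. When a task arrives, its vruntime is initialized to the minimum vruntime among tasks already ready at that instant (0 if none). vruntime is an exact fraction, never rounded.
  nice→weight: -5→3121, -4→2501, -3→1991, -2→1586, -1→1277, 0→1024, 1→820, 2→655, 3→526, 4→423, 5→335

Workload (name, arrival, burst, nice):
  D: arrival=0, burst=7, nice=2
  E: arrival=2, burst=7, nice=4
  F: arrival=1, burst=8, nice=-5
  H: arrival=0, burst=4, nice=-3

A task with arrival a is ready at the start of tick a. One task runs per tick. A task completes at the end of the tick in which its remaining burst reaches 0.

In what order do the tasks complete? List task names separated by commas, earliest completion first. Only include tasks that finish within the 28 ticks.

completion order = H, F, D, E

t=0: vr[D=0 H=0] → run D
t=1: vr[D=1024/655 F=0 H=0] → run F
t=2: vr[D=1024/655 E=0 F=1024/3121 H=0] → run E
t=3: vr[D=1024/655 E=1024/423 F=1024/3121 H=0] → run H
t=4: vr[D=1024/655 E=1024/423 F=1024/3121 H=1024/1991] → run F
t=5: vr[D=1024/655 E=1024/423 F=2048/3121 H=1024/1991] → run H
t=6: vr[D=1024/655 E=1024/423 F=2048/3121 H=2048/1991] → run F
t=7: vr[D=1024/655 E=1024/423 F=3072/3121 H=2048/1991] → run F
t=8: vr[D=1024/655 E=1024/423 F=4096/3121 H=2048/1991] → run H
t=9: vr[D=1024/655 E=1024/423 F=4096/3121 H=3072/1991] → run F
t=10: vr[D=1024/655 E=1024/423 F=5120/3121 H=3072/1991] → run H
t=11: vr[D=1024/655 E=1024/423 F=5120/3121] → run D
t=12: vr[D=2048/655 E=1024/423 F=5120/3121] → run F
t=13: vr[D=2048/655 E=1024/423 F=6144/3121] → run F
t=14: vr[D=2048/655 E=1024/423 F=7168/3121] → run F
t=15: vr[D=2048/655 E=1024/423] → run E
t=16: vr[D=2048/655 E=2048/423] → run D
t=17: vr[D=3072/655 E=2048/423] → run D
t=18: vr[D=4096/655 E=2048/423] → run E
t=19: vr[D=4096/655 E=1024/141] → run D
t=20: vr[D=1024/131 E=1024/141] → run E
t=21: vr[D=1024/131 E=4096/423] → run D
t=22: vr[D=6144/655 E=4096/423] → run D
t=23: vr[E=4096/423] → run E
t=24: vr[E=5120/423] → run E
t=25: vr[E=2048/141] → run E
t=26: (idle)
t=27: (idle)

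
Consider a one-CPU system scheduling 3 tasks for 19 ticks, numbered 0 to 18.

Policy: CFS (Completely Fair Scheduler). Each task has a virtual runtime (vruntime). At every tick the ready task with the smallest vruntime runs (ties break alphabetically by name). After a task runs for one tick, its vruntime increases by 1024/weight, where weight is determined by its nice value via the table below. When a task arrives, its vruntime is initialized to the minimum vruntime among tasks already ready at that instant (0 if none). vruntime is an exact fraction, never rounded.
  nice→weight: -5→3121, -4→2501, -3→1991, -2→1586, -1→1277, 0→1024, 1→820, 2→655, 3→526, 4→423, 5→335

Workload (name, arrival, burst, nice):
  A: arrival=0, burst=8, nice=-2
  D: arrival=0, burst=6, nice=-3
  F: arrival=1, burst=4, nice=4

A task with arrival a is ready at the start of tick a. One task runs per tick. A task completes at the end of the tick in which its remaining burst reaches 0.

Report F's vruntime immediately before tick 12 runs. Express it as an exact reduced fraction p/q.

vruntime(F, start of tick 12) = 2048/423

t=0: vr[A=0 D=0] → run A
t=1: vr[A=512/793 D=0 F=0] → run D
t=2: vr[A=512/793 D=1024/1991 F=0] → run F
t=3: vr[A=512/793 D=1024/1991 F=1024/423] → run D
t=4: vr[A=512/793 D=2048/1991 F=1024/423] → run A
t=5: vr[A=1024/793 D=2048/1991 F=1024/423] → run D
t=6: vr[A=1024/793 D=3072/1991 F=1024/423] → run A
t=7: vr[A=1536/793 D=3072/1991 F=1024/423] → run D
t=8: vr[A=1536/793 D=4096/1991 F=1024/423] → run A
t=9: vr[A=2048/793 D=4096/1991 F=1024/423] → run D
t=10: vr[A=2048/793 D=5120/1991 F=1024/423] → run F
t=11: vr[A=2048/793 D=5120/1991 F=2048/423] → run D
t=12: vr[A=2048/793 F=2048/423] → run A
t=13: vr[A=2560/793 F=2048/423] → run A
t=14: vr[A=3072/793 F=2048/423] → run A
t=15: vr[A=3584/793 F=2048/423] → run A
t=16: vr[F=2048/423] → run F
t=17: vr[F=1024/141] → run F
t=18: (idle)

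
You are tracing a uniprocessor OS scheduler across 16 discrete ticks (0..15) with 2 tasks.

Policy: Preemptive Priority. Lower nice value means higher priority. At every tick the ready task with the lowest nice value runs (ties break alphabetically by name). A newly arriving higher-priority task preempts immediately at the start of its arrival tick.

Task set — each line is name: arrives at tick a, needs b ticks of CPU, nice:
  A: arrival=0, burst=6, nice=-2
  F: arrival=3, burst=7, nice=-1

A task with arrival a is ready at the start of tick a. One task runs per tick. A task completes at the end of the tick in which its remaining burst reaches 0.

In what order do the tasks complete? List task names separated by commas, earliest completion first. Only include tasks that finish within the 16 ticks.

completion order = A, F

t=0: ready={A} → run A
t=1: ready={A} → run A
t=2: ready={A} → run A
t=3: ready={A,F} → run A
t=4: ready={A,F} → run A
t=5: ready={A,F} → run A
t=6: ready={F} → run F
t=7: ready={F} → run F
t=8: ready={F} → run F
t=9: ready={F} → run F
t=10: ready={F} → run F
t=11: ready={F} → run F
t=12: ready={F} → run F
t=13: (idle)
t=14: (idle)
t=15: (idle)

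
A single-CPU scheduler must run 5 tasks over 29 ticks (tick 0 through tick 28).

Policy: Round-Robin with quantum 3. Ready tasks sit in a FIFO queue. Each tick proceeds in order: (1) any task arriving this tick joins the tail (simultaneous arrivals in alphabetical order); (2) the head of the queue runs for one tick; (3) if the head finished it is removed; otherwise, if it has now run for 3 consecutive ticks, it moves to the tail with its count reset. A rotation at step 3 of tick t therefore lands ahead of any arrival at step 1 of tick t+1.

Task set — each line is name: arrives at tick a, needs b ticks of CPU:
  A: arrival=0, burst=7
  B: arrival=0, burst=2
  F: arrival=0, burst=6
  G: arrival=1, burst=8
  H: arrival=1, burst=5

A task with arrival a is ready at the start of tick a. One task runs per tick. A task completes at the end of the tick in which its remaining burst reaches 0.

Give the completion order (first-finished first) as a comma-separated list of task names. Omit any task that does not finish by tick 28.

completion order = B, F, H, A, G

t=0: queue=[A,B,F] q_used=0 → run A
t=1: queue=[A,B,F,G,H] q_used=1 → run A
t=2: queue=[A,B,F,G,H] q_used=2 → run A
t=3: queue=[B,F,G,H,A] q_used=0 → run B
t=4: queue=[B,F,G,H,A] q_used=1 → run B
t=5: queue=[F,G,H,A] q_used=0 → run F
t=6: queue=[F,G,H,A] q_used=1 → run F
t=7: queue=[F,G,H,A] q_used=2 → run F
t=8: queue=[G,H,A,F] q_used=0 → run G
t=9: queue=[G,H,A,F] q_used=1 → run G
t=10: queue=[G,H,A,F] q_used=2 → run G
t=11: queue=[H,A,F,G] q_used=0 → run H
t=12: queue=[H,A,F,G] q_used=1 → run H
t=13: queue=[H,A,F,G] q_used=2 → run H
t=14: queue=[A,F,G,H] q_used=0 → run A
t=15: queue=[A,F,G,H] q_used=1 → run A
t=16: queue=[A,F,G,H] q_used=2 → run A
t=17: queue=[F,G,H,A] q_used=0 → run F
t=18: queue=[F,G,H,A] q_used=1 → run F
t=19: queue=[F,G,H,A] q_used=2 → run F
t=20: queue=[G,H,A] q_used=0 → run G
t=21: queue=[G,H,A] q_used=1 → run G
t=22: queue=[G,H,A] q_used=2 → run G
t=23: queue=[H,A,G] q_used=0 → run H
t=24: queue=[H,A,G] q_used=1 → run H
t=25: queue=[A,G] q_used=0 → run A
t=26: queue=[G] q_used=0 → run G
t=27: queue=[G] q_used=1 → run G
t=28: (idle)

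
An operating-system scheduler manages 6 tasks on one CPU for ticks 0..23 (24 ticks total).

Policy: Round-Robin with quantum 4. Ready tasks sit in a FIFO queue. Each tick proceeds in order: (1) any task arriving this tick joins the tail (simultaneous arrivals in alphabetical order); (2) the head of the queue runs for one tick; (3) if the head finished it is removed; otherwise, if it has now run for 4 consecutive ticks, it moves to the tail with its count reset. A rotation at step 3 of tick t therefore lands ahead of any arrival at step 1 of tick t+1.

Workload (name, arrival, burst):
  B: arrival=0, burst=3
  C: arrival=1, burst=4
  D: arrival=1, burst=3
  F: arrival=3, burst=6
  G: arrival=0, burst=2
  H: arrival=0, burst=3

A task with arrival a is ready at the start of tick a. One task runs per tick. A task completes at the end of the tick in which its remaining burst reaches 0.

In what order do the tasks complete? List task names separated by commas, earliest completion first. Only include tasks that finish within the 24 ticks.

completion order = B, G, H, C, D, F

t=0: queue=[B,G,H] q_used=0 → run B
t=1: queue=[B,G,H,C,D] q_used=1 → run B
t=2: queue=[B,G,H,C,D] q_used=2 → run B
t=3: queue=[G,H,C,D,F] q_used=0 → run G
t=4: queue=[G,H,C,D,F] q_used=1 → run G
t=5: queue=[H,C,D,F] q_used=0 → run H
t=6: queue=[H,C,D,F] q_used=1 → run H
t=7: queue=[H,C,D,F] q_used=2 → run H
t=8: queue=[C,D,F] q_used=0 → run C
t=9: queue=[C,D,F] q_used=1 → run C
t=10: queue=[C,D,F] q_used=2 → run C
t=11: queue=[C,D,F] q_used=3 → run C
t=12: queue=[D,F] q_used=0 → run D
t=13: queue=[D,F] q_used=1 → run D
t=14: queue=[D,F] q_used=2 → run D
t=15: queue=[F] q_used=0 → run F
t=16: queue=[F] q_used=1 → run F
t=17: queue=[F] q_used=2 → run F
t=18: queue=[F] q_used=3 → run F
t=19: queue=[F] q_used=0 → run F
t=20: queue=[F] q_used=1 → run F
t=21: (idle)
t=22: (idle)
t=23: (idle)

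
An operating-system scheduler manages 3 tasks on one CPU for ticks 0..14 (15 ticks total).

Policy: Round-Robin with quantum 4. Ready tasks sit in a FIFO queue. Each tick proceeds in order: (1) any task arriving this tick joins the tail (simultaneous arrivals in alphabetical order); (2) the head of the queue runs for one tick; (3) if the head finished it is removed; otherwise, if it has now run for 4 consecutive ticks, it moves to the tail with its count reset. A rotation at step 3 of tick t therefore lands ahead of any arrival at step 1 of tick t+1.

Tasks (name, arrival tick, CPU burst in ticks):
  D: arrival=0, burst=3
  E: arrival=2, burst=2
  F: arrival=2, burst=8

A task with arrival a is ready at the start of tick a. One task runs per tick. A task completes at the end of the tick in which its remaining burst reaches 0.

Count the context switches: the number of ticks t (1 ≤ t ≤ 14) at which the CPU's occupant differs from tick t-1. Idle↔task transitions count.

t=0: queue=[D] q_used=0 → run D
t=1: queue=[D] q_used=1 → run D
t=2: queue=[D,E,F] q_used=2 → run D
t=3: queue=[E,F] q_used=0 → run E
t=4: queue=[E,F] q_used=1 → run E
t=5: queue=[F] q_used=0 → run F
t=6: queue=[F] q_used=1 → run F
t=7: queue=[F] q_used=2 → run F
t=8: queue=[F] q_used=3 → run F
t=9: queue=[F] q_used=0 → run F
t=10: queue=[F] q_used=1 → run F
t=11: queue=[F] q_used=2 → run F
t=12: queue=[F] q_used=3 → run F
t=13: (idle)
t=14: (idle)

context switches = 3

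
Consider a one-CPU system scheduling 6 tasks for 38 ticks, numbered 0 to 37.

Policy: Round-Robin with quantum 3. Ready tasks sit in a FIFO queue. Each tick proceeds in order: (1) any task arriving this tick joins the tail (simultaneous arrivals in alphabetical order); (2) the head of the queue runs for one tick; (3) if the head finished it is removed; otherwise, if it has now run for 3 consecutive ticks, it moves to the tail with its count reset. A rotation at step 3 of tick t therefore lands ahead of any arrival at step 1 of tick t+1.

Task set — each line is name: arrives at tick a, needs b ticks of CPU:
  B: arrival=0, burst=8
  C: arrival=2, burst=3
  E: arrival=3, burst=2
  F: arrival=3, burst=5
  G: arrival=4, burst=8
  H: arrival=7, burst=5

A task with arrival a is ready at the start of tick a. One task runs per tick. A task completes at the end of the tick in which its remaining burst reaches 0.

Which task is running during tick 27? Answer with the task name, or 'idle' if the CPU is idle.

running at tick 27 = H

t=0: queue=[B] q_used=0 → run B
t=1: queue=[B] q_used=1 → run B
t=2: queue=[B,C] q_used=2 → run B
t=3: queue=[C,B,E,F] q_used=0 → run C
t=4: queue=[C,B,E,F,G] q_used=1 → run C
t=5: queue=[C,B,E,F,G] q_used=2 → run C
t=6: queue=[B,E,F,G] q_used=0 → run B
t=7: queue=[B,E,F,G,H] q_used=1 → run B
t=8: queue=[B,E,F,G,H] q_used=2 → run B
t=9: queue=[E,F,G,H,B] q_used=0 → run E
t=10: queue=[E,F,G,H,B] q_used=1 → run E
t=11: queue=[F,G,H,B] q_used=0 → run F
t=12: queue=[F,G,H,B] q_used=1 → run F
t=13: queue=[F,G,H,B] q_used=2 → run F
t=14: queue=[G,H,B,F] q_used=0 → run G
t=15: queue=[G,H,B,F] q_used=1 → run G
t=16: queue=[G,H,B,F] q_used=2 → run G
t=17: queue=[H,B,F,G] q_used=0 → run H
t=18: queue=[H,B,F,G] q_used=1 → run H
t=19: queue=[H,B,F,G] q_used=2 → run H
t=20: queue=[B,F,G,H] q_used=0 → run B
t=21: queue=[B,F,G,H] q_used=1 → run B
t=22: queue=[F,G,H] q_used=0 → run F
t=23: queue=[F,G,H] q_used=1 → run F
t=24: queue=[G,H] q_used=0 → run G
t=25: queue=[G,H] q_used=1 → run G
t=26: queue=[G,H] q_used=2 → run G
t=27: queue=[H,G] q_used=0 → run H
t=28: queue=[H,G] q_used=1 → run H
t=29: queue=[G] q_used=0 → run G
t=30: queue=[G] q_used=1 → run G
t=31: (idle)
t=32: (idle)
t=33: (idle)
t=34: (idle)
t=35: (idle)
t=36: (idle)
t=37: (idle)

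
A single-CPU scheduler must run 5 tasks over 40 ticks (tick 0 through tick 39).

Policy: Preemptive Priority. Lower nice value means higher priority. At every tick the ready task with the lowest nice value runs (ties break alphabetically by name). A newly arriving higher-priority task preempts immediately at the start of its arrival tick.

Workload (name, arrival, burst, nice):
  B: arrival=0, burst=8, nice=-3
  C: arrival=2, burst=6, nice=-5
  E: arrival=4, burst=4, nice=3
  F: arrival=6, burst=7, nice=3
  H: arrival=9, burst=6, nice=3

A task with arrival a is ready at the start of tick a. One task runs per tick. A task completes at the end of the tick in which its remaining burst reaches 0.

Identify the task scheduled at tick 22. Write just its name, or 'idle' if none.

t=0: ready={B} → run B
t=1: ready={B} → run B
t=2: ready={B,C} → run C
t=3: ready={B,C} → run C
t=4: ready={B,C,E} → run C
t=5: ready={B,C,E} → run C
t=6: ready={B,C,E,F} → run C
t=7: ready={B,C,E,F} → run C
t=8: ready={B,E,F} → run B
t=9: ready={B,E,F,H} → run B
t=10: ready={B,E,F,H} → run B
t=11: ready={B,E,F,H} → run B
t=12: ready={B,E,F,H} → run B
t=13: ready={B,E,F,H} → run B
t=14: ready={E,F,H} → run E
t=15: ready={E,F,H} → run E
t=16: ready={E,F,H} → run E
t=17: ready={E,F,H} → run E
t=18: ready={F,H} → run F
t=19: ready={F,H} → run F
t=20: ready={F,H} → run F
t=21: ready={F,H} → run F
t=22: ready={F,H} → run F
t=23: ready={F,H} → run F
t=24: ready={F,H} → run F
t=25: ready={H} → run H
t=26: ready={H} → run H
t=27: ready={H} → run H
t=28: ready={H} → run H
t=29: ready={H} → run H
t=30: ready={H} → run H
t=31: (idle)
t=32: (idle)
t=33: (idle)
t=34: (idle)
t=35: (idle)
t=36: (idle)
t=37: (idle)
t=38: (idle)
t=39: (idle)

running at tick 22 = F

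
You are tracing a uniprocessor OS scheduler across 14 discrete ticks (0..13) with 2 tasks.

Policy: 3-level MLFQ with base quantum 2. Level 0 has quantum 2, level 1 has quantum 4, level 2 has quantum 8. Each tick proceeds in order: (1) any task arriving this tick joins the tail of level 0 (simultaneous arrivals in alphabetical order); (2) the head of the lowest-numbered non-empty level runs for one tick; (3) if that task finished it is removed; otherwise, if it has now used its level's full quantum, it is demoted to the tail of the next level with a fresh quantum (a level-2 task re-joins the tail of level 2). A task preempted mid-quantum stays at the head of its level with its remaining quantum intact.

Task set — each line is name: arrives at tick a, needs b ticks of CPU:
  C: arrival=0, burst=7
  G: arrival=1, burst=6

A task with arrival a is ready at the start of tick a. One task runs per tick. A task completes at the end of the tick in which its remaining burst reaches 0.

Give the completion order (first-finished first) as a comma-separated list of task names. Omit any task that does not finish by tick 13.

t=0: L0/L1/L2 = C/-/- → run C
t=1: L0/L1/L2 = CG/-/- → run C
t=2: L0/L1/L2 = G/C/- → run G
t=3: L0/L1/L2 = G/C/- → run G
t=4: L0/L1/L2 = -/CG/- → run C
t=5: L0/L1/L2 = -/CG/- → run C
t=6: L0/L1/L2 = -/CG/- → run C
t=7: L0/L1/L2 = -/CG/- → run C
t=8: L0/L1/L2 = -/G/C → run G
t=9: L0/L1/L2 = -/G/C → run G
t=10: L0/L1/L2 = -/G/C → run G
t=11: L0/L1/L2 = -/G/C → run G
t=12: L0/L1/L2 = -/-/C → run C
t=13: (idle)

completion order = G, C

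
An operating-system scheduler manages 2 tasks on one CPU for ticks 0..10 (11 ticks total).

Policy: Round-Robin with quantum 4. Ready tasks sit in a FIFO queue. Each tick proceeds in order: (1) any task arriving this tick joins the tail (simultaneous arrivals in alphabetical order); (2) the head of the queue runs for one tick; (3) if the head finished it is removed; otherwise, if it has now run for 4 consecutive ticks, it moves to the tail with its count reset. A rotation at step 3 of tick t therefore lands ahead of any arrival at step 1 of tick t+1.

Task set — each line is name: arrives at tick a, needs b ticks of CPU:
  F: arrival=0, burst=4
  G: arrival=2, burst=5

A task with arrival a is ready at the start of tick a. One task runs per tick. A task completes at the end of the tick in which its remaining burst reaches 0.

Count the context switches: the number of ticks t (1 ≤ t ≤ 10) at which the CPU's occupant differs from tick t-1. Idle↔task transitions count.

context switches = 2

t=0: queue=[F] q_used=0 → run F
t=1: queue=[F] q_used=1 → run F
t=2: queue=[F,G] q_used=2 → run F
t=3: queue=[F,G] q_used=3 → run F
t=4: queue=[G] q_used=0 → run G
t=5: queue=[G] q_used=1 → run G
t=6: queue=[G] q_used=2 → run G
t=7: queue=[G] q_used=3 → run G
t=8: queue=[G] q_used=0 → run G
t=9: (idle)
t=10: (idle)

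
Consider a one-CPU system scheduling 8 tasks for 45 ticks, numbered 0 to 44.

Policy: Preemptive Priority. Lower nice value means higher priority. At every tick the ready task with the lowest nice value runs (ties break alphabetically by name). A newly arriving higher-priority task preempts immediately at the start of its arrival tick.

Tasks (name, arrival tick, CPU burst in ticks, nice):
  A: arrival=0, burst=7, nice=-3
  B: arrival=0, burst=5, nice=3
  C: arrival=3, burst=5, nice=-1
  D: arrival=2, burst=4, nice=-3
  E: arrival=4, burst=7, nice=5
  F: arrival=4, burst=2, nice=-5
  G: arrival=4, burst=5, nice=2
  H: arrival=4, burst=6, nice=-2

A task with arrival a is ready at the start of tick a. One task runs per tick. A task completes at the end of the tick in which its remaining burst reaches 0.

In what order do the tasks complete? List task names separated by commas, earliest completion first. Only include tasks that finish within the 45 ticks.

t=0: ready={A,B} → run A
t=1: ready={A,B} → run A
t=2: ready={A,B,D} → run A
t=3: ready={A,B,C,D} → run A
t=4: ready={A,B,C,D,E,F,G,H} → run F
t=5: ready={A,B,C,D,E,F,G,H} → run F
t=6: ready={A,B,C,D,E,G,H} → run A
t=7: ready={A,B,C,D,E,G,H} → run A
t=8: ready={A,B,C,D,E,G,H} → run A
t=9: ready={B,C,D,E,G,H} → run D
t=10: ready={B,C,D,E,G,H} → run D
t=11: ready={B,C,D,E,G,H} → run D
t=12: ready={B,C,D,E,G,H} → run D
t=13: ready={B,C,E,G,H} → run H
t=14: ready={B,C,E,G,H} → run H
t=15: ready={B,C,E,G,H} → run H
t=16: ready={B,C,E,G,H} → run H
t=17: ready={B,C,E,G,H} → run H
t=18: ready={B,C,E,G,H} → run H
t=19: ready={B,C,E,G} → run C
t=20: ready={B,C,E,G} → run C
t=21: ready={B,C,E,G} → run C
t=22: ready={B,C,E,G} → run C
t=23: ready={B,C,E,G} → run C
t=24: ready={B,E,G} → run G
t=25: ready={B,E,G} → run G
t=26: ready={B,E,G} → run G
t=27: ready={B,E,G} → run G
t=28: ready={B,E,G} → run G
t=29: ready={B,E} → run B
t=30: ready={B,E} → run B
t=31: ready={B,E} → run B
t=32: ready={B,E} → run B
t=33: ready={B,E} → run B
t=34: ready={E} → run E
t=35: ready={E} → run E
t=36: ready={E} → run E
t=37: ready={E} → run E
t=38: ready={E} → run E
t=39: ready={E} → run E
t=40: ready={E} → run E
t=41: (idle)
t=42: (idle)
t=43: (idle)
t=44: (idle)

completion order = F, A, D, H, C, G, B, E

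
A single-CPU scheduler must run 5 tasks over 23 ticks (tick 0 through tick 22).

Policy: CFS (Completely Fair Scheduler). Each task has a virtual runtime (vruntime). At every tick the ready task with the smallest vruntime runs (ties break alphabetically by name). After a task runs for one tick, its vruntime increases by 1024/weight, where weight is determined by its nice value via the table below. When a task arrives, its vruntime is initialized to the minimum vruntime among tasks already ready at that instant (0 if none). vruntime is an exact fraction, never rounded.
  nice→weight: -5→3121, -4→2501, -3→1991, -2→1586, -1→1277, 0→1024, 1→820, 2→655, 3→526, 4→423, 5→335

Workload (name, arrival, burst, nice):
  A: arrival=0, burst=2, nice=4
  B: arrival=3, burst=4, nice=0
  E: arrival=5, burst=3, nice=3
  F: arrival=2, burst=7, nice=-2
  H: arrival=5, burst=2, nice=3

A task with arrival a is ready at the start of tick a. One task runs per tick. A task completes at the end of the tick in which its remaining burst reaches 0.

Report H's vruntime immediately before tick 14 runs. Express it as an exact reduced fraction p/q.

vruntime(H, start of tick 14) = 675328/208559

t=0: vr[A=0] → run A
t=1: vr[A=1024/423] → run A
t=2: vr[F=0] → run F
t=3: vr[B=512/793 F=512/793] → run B
t=4: vr[B=1305/793 F=512/793] → run F
t=5: vr[B=1305/793 E=1024/793 F=1024/793 H=1024/793] → run E
t=6: vr[B=1305/793 E=675328/208559 F=1024/793 H=1024/793] → run F
t=7: vr[B=1305/793 E=675328/208559 F=1536/793 H=1024/793] → run H
t=8: vr[B=1305/793 E=675328/208559 F=1536/793 H=675328/208559] → run B
t=9: vr[B=2098/793 E=675328/208559 F=1536/793 H=675328/208559] → run F
t=10: vr[B=2098/793 E=675328/208559 F=2048/793 H=675328/208559] → run F
t=11: vr[B=2098/793 E=675328/208559 F=2560/793 H=675328/208559] → run B
t=12: vr[B=2891/793 E=675328/208559 F=2560/793 H=675328/208559] → run F
t=13: vr[B=2891/793 E=675328/208559 F=3072/793 H=675328/208559] → run E
t=14: vr[B=2891/793 E=1081344/208559 F=3072/793 H=675328/208559] → run H
t=15: vr[B=2891/793 E=1081344/208559 F=3072/793] → run B
t=16: vr[E=1081344/208559 F=3072/793] → run F
t=17: vr[E=1081344/208559] → run E
t=18: (idle)
t=19: (idle)
t=20: (idle)
t=21: (idle)
t=22: (idle)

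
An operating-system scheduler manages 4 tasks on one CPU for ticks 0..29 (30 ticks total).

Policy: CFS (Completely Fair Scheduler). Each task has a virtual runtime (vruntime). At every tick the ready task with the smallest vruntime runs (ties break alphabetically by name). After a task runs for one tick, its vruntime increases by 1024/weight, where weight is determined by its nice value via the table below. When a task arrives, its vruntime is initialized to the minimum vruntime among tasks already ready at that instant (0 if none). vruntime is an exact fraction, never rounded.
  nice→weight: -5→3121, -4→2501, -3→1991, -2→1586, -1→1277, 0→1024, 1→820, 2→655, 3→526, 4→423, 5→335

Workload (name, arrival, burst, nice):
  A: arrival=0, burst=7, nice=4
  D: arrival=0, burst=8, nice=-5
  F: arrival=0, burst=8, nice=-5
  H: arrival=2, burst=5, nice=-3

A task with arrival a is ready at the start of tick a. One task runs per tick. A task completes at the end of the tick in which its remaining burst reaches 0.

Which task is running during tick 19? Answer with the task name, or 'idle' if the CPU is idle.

t=0: vr[A=0 D=0 F=0] → run A
t=1: vr[A=1024/423 D=0 F=0] → run D
t=2: vr[A=1024/423 D=1024/3121 F=0 H=0] → run F
t=3: vr[A=1024/423 D=1024/3121 F=1024/3121 H=0] → run H
t=4: vr[A=1024/423 D=1024/3121 F=1024/3121 H=1024/1991] → run D
t=5: vr[A=1024/423 D=2048/3121 F=1024/3121 H=1024/1991] → run F
t=6: vr[A=1024/423 D=2048/3121 F=2048/3121 H=1024/1991] → run H
t=7: vr[A=1024/423 D=2048/3121 F=2048/3121 H=2048/1991] → run D
t=8: vr[A=1024/423 D=3072/3121 F=2048/3121 H=2048/1991] → run F
t=9: vr[A=1024/423 D=3072/3121 F=3072/3121 H=2048/1991] → run D
t=10: vr[A=1024/423 D=4096/3121 F=3072/3121 H=2048/1991] → run F
t=11: vr[A=1024/423 D=4096/3121 F=4096/3121 H=2048/1991] → run H
t=12: vr[A=1024/423 D=4096/3121 F=4096/3121 H=3072/1991] → run D
t=13: vr[A=1024/423 D=5120/3121 F=4096/3121 H=3072/1991] → run F
t=14: vr[A=1024/423 D=5120/3121 F=5120/3121 H=3072/1991] → run H
t=15: vr[A=1024/423 D=5120/3121 F=5120/3121 H=4096/1991] → run D
t=16: vr[A=1024/423 D=6144/3121 F=5120/3121 H=4096/1991] → run F
t=17: vr[A=1024/423 D=6144/3121 F=6144/3121 H=4096/1991] → run D
t=18: vr[A=1024/423 D=7168/3121 F=6144/3121 H=4096/1991] → run F
t=19: vr[A=1024/423 D=7168/3121 F=7168/3121 H=4096/1991] → run H
t=20: vr[A=1024/423 D=7168/3121 F=7168/3121] → run D
t=21: vr[A=1024/423 F=7168/3121] → run F
t=22: vr[A=1024/423] → run A
t=23: vr[A=2048/423] → run A
t=24: vr[A=1024/141] → run A
t=25: vr[A=4096/423] → run A
t=26: vr[A=5120/423] → run A
t=27: vr[A=2048/141] → run A
t=28: (idle)
t=29: (idle)

running at tick 19 = H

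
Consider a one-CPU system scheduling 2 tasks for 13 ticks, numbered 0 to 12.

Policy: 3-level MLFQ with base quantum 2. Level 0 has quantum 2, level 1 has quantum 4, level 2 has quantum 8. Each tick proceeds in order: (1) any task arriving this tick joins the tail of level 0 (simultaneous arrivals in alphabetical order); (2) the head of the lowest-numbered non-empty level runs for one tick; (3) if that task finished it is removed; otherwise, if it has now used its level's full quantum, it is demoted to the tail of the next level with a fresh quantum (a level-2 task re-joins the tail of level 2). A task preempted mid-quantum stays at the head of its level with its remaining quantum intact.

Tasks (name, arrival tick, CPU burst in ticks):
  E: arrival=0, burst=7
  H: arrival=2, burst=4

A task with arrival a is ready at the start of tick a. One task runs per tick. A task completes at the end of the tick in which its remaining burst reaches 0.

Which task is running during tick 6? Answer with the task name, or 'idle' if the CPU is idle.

t=0: L0/L1/L2 = E/-/- → run E
t=1: L0/L1/L2 = E/-/- → run E
t=2: L0/L1/L2 = H/E/- → run H
t=3: L0/L1/L2 = H/E/- → run H
t=4: L0/L1/L2 = -/EH/- → run E
t=5: L0/L1/L2 = -/EH/- → run E
t=6: L0/L1/L2 = -/EH/- → run E
t=7: L0/L1/L2 = -/EH/- → run E
t=8: L0/L1/L2 = -/H/E → run H
t=9: L0/L1/L2 = -/H/E → run H
t=10: L0/L1/L2 = -/-/E → run E
t=11: (idle)
t=12: (idle)

running at tick 6 = E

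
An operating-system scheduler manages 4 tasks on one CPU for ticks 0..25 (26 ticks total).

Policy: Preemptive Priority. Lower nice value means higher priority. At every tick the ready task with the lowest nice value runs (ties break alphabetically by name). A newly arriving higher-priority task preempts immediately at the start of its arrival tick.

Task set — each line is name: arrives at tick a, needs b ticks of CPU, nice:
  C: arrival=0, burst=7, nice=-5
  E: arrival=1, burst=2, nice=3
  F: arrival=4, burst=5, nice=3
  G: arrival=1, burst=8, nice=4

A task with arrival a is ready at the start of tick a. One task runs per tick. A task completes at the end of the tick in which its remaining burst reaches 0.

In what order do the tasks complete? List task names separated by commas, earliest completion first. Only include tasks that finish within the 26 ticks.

t=0: ready={C} → run C
t=1: ready={C,E,G} → run C
t=2: ready={C,E,G} → run C
t=3: ready={C,E,G} → run C
t=4: ready={C,E,F,G} → run C
t=5: ready={C,E,F,G} → run C
t=6: ready={C,E,F,G} → run C
t=7: ready={E,F,G} → run E
t=8: ready={E,F,G} → run E
t=9: ready={F,G} → run F
t=10: ready={F,G} → run F
t=11: ready={F,G} → run F
t=12: ready={F,G} → run F
t=13: ready={F,G} → run F
t=14: ready={G} → run G
t=15: ready={G} → run G
t=16: ready={G} → run G
t=17: ready={G} → run G
t=18: ready={G} → run G
t=19: ready={G} → run G
t=20: ready={G} → run G
t=21: ready={G} → run G
t=22: (idle)
t=23: (idle)
t=24: (idle)
t=25: (idle)

completion order = C, E, F, G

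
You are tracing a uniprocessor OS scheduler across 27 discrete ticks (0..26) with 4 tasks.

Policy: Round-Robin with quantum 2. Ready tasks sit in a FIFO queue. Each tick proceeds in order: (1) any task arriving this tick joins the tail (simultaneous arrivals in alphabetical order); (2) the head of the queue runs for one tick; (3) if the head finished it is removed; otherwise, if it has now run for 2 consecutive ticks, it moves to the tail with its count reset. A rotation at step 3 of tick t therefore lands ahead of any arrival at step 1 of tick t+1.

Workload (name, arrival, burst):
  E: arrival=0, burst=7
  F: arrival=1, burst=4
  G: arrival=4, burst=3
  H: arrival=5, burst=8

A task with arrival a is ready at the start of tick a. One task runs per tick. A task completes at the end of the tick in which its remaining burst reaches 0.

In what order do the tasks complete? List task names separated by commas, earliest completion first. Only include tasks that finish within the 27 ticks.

completion order = F, G, E, H

t=0: queue=[E] q_used=0 → run E
t=1: queue=[E,F] q_used=1 → run E
t=2: queue=[F,E] q_used=0 → run F
t=3: queue=[F,E] q_used=1 → run F
t=4: queue=[E,F,G] q_used=0 → run E
t=5: queue=[E,F,G,H] q_used=1 → run E
t=6: queue=[F,G,H,E] q_used=0 → run F
t=7: queue=[F,G,H,E] q_used=1 → run F
t=8: queue=[G,H,E] q_used=0 → run G
t=9: queue=[G,H,E] q_used=1 → run G
t=10: queue=[H,E,G] q_used=0 → run H
t=11: queue=[H,E,G] q_used=1 → run H
t=12: queue=[E,G,H] q_used=0 → run E
t=13: queue=[E,G,H] q_used=1 → run E
t=14: queue=[G,H,E] q_used=0 → run G
t=15: queue=[H,E] q_used=0 → run H
t=16: queue=[H,E] q_used=1 → run H
t=17: queue=[E,H] q_used=0 → run E
t=18: queue=[H] q_used=0 → run H
t=19: queue=[H] q_used=1 → run H
t=20: queue=[H] q_used=0 → run H
t=21: queue=[H] q_used=1 → run H
t=22: (idle)
t=23: (idle)
t=24: (idle)
t=25: (idle)
t=26: (idle)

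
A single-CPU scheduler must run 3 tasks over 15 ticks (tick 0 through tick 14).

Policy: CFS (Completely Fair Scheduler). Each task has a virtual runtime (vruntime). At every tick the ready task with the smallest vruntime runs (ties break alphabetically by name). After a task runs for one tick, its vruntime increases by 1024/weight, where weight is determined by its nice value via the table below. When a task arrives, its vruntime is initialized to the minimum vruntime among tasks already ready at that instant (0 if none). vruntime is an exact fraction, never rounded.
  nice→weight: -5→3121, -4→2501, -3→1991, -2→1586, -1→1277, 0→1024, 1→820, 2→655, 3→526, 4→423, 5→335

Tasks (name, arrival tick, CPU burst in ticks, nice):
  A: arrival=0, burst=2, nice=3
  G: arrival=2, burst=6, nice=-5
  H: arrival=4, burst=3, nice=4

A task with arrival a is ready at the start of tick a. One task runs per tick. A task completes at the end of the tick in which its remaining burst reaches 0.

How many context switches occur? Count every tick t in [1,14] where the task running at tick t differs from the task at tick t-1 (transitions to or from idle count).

t=0: vr[A=0] → run A
t=1: vr[A=512/263] → run A
t=2: vr[G=0] → run G
t=3: vr[G=1024/3121] → run G
t=4: vr[G=2048/3121 H=2048/3121] → run G
t=5: vr[G=3072/3121 H=2048/3121] → run H
t=6: vr[G=3072/3121 H=4062208/1320183] → run G
t=7: vr[G=4096/3121 H=4062208/1320183] → run G
t=8: vr[G=5120/3121 H=4062208/1320183] → run G
t=9: vr[H=4062208/1320183] → run H
t=10: vr[H=7258112/1320183] → run H
t=11: (idle)
t=12: (idle)
t=13: (idle)
t=14: (idle)

context switches = 5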